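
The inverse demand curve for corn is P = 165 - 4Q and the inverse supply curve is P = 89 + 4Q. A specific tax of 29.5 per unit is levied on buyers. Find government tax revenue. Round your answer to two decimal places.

171.47

Pre-tax equilibrium: 165 - 4Q = 89 + 4Q gives Q* = 9.5, P* = 127.
With the tax, buyers' net willingness to pay falls by 29.5: (165 - 29.5) - 4Q = 89 + 4Q, so Q_t = 5.8125. Buyers pay P_b = 141.75; sellers receive P_s = P_b - 29.5 = 112.25.
Revenue is the tax times quantity traded: 29.5 x 5.8125 = 171.4688.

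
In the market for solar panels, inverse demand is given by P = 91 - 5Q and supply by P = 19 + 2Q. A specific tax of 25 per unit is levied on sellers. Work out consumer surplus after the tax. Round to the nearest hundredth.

Pre-tax equilibrium: 91 - 5Q = 19 + 2Q gives Q* = 10.2857, P* = 39.5714.
With the tax, sellers need 25 more per unit: 91 - 5Q = 19 + 2Q + 25, so Q_t = 6.7143. Buyers pay P_b = 57.4286; sellers receive P_s = P_b - 25 = 32.4286.
Consumer surplus is the triangle under demand above P_b: (1/2)(6.7143)(91 - 57.4286) = 112.7041.

112.70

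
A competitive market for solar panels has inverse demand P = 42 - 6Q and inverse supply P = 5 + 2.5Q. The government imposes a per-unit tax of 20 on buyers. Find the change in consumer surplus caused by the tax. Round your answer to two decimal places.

-44.84

Without the tax, 42 - 6Q = 5 + 2.5Q so Q* = 4.3529 and P* = 15.8824.
A tax on buyers shifts demand down by 20: (42 - 20) - 6Q = 5 + 2.5Q, so Q_t = 2. Buyers pay P_b = 30; sellers receive P_s = P_b - 20 = 10.
CS falls from (1/2)(4.3529)(26.1176) = 56.8443 to (1/2)(2)(12) = 12, a change of -44.8443.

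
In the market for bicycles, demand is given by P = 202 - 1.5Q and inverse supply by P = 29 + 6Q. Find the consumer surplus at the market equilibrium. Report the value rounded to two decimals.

399.05

Set 202 - 1.5Q = 29 + 6Q, which gives 173 = 7.5Q, so Q* = 23.0667 and P* = 202 - 1.5(23.0667) = 167.4.
The demand choke price is 202, so CS = (1/2)(Q*)(202 - P*) = (1/2)(23.0667)(34.6) = 399.0533.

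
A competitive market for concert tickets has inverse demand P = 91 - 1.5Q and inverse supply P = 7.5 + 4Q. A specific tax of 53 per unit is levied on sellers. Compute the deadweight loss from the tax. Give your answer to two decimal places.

255.36

Without the tax, 91 - 1.5Q = 7.5 + 4Q so Q* = 15.1818 and P* = 68.2273.
With the tax, sellers need 53 more per unit: 91 - 1.5Q = 7.5 + 4Q + 53, so Q_t = 5.5455. Buyers pay P_b = 82.6818; sellers receive P_s = P_b - 53 = 29.6818.
Deadweight loss is the triangle between the curves from Q_t to Q*: (1/2)(15.1818 - 5.5455)(53) = 255.3636.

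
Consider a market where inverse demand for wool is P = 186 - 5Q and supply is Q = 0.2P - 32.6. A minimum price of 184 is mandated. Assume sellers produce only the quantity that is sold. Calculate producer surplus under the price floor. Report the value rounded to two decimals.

8.00

Rewriting supply in inverse form: P = 163 + 5Q.
Without the control, 186 - 5Q = 163 + 5Q so Q* = 2.3 and P* = 174.5.
At the floor price 184, quantity demanded is (186 - 184)/5 = 0.4; demand is the short side, so Q = 0.4 trades at P = 184.
The supply price at Q = 0.4 is 165. PS is the trapezoid between 184 and supply over [0, 0.4]: (1/2)[(184 - 163) + (184 - 165)](0.4) = 8.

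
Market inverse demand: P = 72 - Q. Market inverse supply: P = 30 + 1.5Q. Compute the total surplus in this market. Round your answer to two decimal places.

352.80

Setting demand equal to supply, 42 = 2.5Q, so Q* = 16.8 and P* = 55.2.
Total surplus is the full triangle between the curves from 0 to Q*: (1/2)(16.8)(72 - 30) = 352.8.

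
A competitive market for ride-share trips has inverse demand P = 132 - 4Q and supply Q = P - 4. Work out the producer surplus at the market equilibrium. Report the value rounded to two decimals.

Rewriting supply in inverse form: P = 4 + Q.
Setting demand equal to supply, 128 = 5Q, so Q* = 25.6 and P* = 29.6.
PS is the area between P* and the supply curve from 0 to Q*: (1/2)(25.6)(25.6) = 327.68.

327.68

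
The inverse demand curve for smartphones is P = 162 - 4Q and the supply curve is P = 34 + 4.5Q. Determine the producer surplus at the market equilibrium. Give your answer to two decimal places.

Equilibrium: 162 - 4Q = 34 + 4.5Q, so Q* = 15.0588 and P* = 101.7647.
PS is the area between P* and the supply curve from 0 to Q*: (1/2)(15.0588)(67.7647) = 510.2284.

510.23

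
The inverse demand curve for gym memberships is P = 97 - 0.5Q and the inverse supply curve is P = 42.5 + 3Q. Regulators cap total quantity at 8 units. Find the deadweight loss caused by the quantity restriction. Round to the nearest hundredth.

Without the quota, 97 - 0.5Q = 42.5 + 3Q gives Q* = 15.5714.
At Q = 8 the demand price is 97 - 0.5(8) = 93 and the supply price is 42.5 + 3(8) = 66.5.
DWL = (1/2)(gap between curves at 8) x (Q* - 8) = (1/2)(26.5)(7.5714) = 100.3214.

100.32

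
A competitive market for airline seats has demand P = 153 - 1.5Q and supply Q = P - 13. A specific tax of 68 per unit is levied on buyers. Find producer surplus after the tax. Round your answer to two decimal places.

Rewriting supply in inverse form: P = 13 + Q.
Without the tax, 153 - 1.5Q = 13 + Q so Q* = 56 and P* = 69.
With the tax, buyers' net willingness to pay falls by 68: (153 - 68) - 1.5Q = 13 + Q, so Q_t = 28.8. Buyers pay P_b = 109.8; sellers receive P_s = P_b - 68 = 41.8.
Producer surplus is the triangle above supply below P_s: (1/2)(28.8)(41.8 - 13) = 414.72.

414.72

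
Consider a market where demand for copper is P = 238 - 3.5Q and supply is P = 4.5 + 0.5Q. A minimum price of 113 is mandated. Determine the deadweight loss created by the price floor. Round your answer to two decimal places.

1027.02

Without the control, 238 - 3.5Q = 4.5 + 0.5Q so Q* = 58.375 and P* = 33.6875.
At the floor price 113, quantity demanded is (238 - 113)/3.5 = 35.7143; demand is the short side, so Q = 35.7143 trades at P = 113.
The lost-trades triangle has base Q* - 35.7143 = 22.6607 and height equal to the gap between the curves at Q = 35.7143, which is 113 - 22.3571 = 90.6429. DWL = (1/2)(22.6607)(90.6429) = 1027.0159.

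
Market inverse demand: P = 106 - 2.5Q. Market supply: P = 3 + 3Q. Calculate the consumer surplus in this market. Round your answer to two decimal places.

438.39

Setting demand equal to supply, 103 = 5.5Q, so Q* = 18.7273 and P* = 59.1818.
Consumer surplus is the triangle under demand above P*: (1/2)(18.7273)(106 - 59.1818) = (1/2)(18.7273)(46.8182) = 438.3884.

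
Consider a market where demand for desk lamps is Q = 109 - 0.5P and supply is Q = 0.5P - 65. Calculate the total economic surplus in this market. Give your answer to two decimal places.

Rewriting demand in inverse form: P = 218 - 2Q.
Rewriting supply in inverse form: P = 130 + 2Q.
Set 218 - 2Q = 130 + 2Q, which gives 88 = 4Q, so Q* = 22 and P* = 218 - 2(22) = 174.
CS = (1/2)(22)(44) = 484 and PS = (1/2)(22)(44) = 484, so total surplus = 968.

968.00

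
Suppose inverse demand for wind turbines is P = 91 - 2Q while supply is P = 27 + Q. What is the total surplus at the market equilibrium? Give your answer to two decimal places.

682.67

Set 91 - 2Q = 27 + Q, which gives 64 = 3Q, so Q* = 21.3333 and P* = 91 - 2(21.3333) = 48.3333.
CS = (1/2)(21.3333)(42.6667) = 455.1111 and PS = (1/2)(21.3333)(21.3333) = 227.5556, so total surplus = 682.6667.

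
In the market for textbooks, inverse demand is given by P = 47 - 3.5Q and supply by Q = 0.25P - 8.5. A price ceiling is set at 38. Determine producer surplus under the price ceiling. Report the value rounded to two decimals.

Rewriting supply in inverse form: P = 34 + 4Q.
Without the control, 47 - 3.5Q = 34 + 4Q so Q* = 1.7333 and P* = 40.9333.
At P = 38, sellers supply (38 - 34)/4 = 1 while buyers want more, so the quantity traded is 1 at price 38.
PS is the triangle above supply below 38: (1/2)(1)(38 - 34) = 2.

2.00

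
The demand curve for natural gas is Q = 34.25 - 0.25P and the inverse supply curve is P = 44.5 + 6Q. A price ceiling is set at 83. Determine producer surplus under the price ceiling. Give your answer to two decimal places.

Rewriting demand in inverse form: P = 137 - 4Q.
Free-market equilibrium: 137 - 4Q = 44.5 + 6Q gives Q* = 9.25, P* = 100.
At the ceiling price 83, quantity supplied is (83 - 44.5)/6 = 6.4167; supply is the short side, so Q = 6.4167 trades at P = 83.
PS is the triangle above supply below 83: (1/2)(6.4167)(83 - 44.5) = 123.5208.

123.52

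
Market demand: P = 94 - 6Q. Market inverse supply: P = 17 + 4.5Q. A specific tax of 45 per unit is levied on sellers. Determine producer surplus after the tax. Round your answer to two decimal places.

20.90

Without the tax, 94 - 6Q = 17 + 4.5Q so Q* = 7.3333 and P* = 50.
A tax on sellers shifts supply up by 45: 94 - 6Q = 17 + 4.5Q + 45, so Q_t = 3.0476. Buyers pay P_b = 75.7143; sellers receive P_s = P_b - 45 = 30.7143.
PS = (1/2)(Q_t)(P_s - 17) = (1/2)(3.0476)(13.7143) = 20.898.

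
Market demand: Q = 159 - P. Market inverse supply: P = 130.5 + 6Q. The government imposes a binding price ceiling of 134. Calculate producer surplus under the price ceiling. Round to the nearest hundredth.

Rewriting demand in inverse form: P = 159 - Q.
Free-market equilibrium: 159 - Q = 130.5 + 6Q gives Q* = 4.0714, P* = 154.9286.
At the ceiling price 134, quantity supplied is (134 - 130.5)/6 = 0.5833; supply is the short side, so Q = 0.5833 trades at P = 134.
PS is the triangle above supply below 134: (1/2)(0.5833)(134 - 130.5) = 1.0208.

1.02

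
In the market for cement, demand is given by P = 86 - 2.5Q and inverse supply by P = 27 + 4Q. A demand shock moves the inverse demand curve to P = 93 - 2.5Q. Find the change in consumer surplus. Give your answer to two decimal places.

25.89

Initial equilibrium: Q_0 = 9.0769, P_0 = 63.3077; CS_0 = (1/2)(9.0769)(22.6923) = 102.9882, PS_0 = (1/2)(9.0769)(36.3077) = 164.7811.
New equilibrium: 93 - 2.5Q = 27 + 4Q gives Q_1 = 10.1538, P_1 = 67.6154; CS_1 = 128.8757, PS_1 = 206.2012.
Change in consumer surplus = 128.8757 - 102.9882 = 25.8876.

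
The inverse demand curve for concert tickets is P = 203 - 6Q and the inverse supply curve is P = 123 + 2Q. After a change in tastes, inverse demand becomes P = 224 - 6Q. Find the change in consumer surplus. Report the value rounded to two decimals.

178.17

Initial equilibrium: Q_0 = 10, P_0 = 143; CS_0 = (1/2)(10)(60) = 300, PS_0 = (1/2)(10)(20) = 100.
New equilibrium: 224 - 6Q = 123 + 2Q gives Q_1 = 12.625, P_1 = 148.25; CS_1 = 478.1719, PS_1 = 159.3906.
Change in consumer surplus = 478.1719 - 300 = 178.1719.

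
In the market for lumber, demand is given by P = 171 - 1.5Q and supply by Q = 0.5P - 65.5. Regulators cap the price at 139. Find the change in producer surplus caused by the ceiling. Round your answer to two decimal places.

Rewriting supply in inverse form: P = 131 + 2Q.
Without the control, 171 - 1.5Q = 131 + 2Q so Q* = 11.4286 and P* = 153.8571.
At P = 139, sellers supply (139 - 131)/2 = 4 while buyers want more, so the quantity traded is 4 at price 139.
PS goes from (1/2)(11.4286)(22.8571) = 130.6122 to 16 (computed as (139 - 131)(4) - (1/2)(2)(4)^2), a change of -114.6122.

-114.61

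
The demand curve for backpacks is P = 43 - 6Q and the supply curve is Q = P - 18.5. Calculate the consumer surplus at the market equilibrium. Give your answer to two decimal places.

36.75

Rewriting supply in inverse form: P = 18.5 + Q.
Setting demand equal to supply, 24.5 = 7Q, so Q* = 3.5 and P* = 22.
The demand choke price is 43, so CS = (1/2)(Q*)(43 - P*) = (1/2)(3.5)(21) = 36.75.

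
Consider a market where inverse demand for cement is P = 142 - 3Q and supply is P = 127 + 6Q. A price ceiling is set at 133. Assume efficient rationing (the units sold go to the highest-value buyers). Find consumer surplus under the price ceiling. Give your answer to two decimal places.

7.50

Free-market equilibrium: 142 - 3Q = 127 + 6Q gives Q* = 1.6667, P* = 137.
At the ceiling price 133, quantity supplied is (133 - 127)/6 = 1; supply is the short side, so Q = 1 trades at P = 133.
The demand price at Q = 1 is 139. CS is the trapezoid between demand and 133 over [0, 1]: (1/2)[(142 - 133) + (139 - 133)](1) = 7.5.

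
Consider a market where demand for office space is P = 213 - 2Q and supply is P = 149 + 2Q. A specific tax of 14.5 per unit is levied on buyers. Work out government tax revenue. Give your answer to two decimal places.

Pre-tax equilibrium: 213 - 2Q = 149 + 2Q gives Q* = 16, P* = 181.
A tax on buyers shifts demand down by 14.5: (213 - 14.5) - 2Q = 149 + 2Q, so Q_t = 12.375. Buyers pay P_b = 188.25; sellers receive P_s = P_b - 14.5 = 173.75.
Tax revenue = t x Q_t = 14.5 x 12.375 = 179.4375.

179.44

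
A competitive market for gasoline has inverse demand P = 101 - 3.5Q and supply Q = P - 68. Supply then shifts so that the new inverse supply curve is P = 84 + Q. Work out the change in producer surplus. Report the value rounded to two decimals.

Rewriting supply in inverse form: P = 68 + Q.
Initial equilibrium: Q_0 = 7.3333, P_0 = 75.3333; CS_0 = (1/2)(7.3333)(25.6667) = 94.1111, PS_0 = (1/2)(7.3333)(7.3333) = 26.8889.
New equilibrium: 101 - 3.5Q = 84 + Q gives Q_1 = 3.7778, P_1 = 87.7778; CS_1 = 24.9753, PS_1 = 7.1358.
Change in producer surplus = 7.1358 - 26.8889 = -19.7531.

-19.75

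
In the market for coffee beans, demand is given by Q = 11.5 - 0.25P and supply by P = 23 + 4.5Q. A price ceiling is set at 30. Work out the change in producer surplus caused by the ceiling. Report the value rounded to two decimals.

-11.03

Rewriting demand in inverse form: P = 46 - 4Q.
Without the control, 46 - 4Q = 23 + 4.5Q so Q* = 2.7059 and P* = 35.1765.
At the ceiling price 30, quantity supplied is (30 - 23)/4.5 = 1.5556; supply is the short side, so Q = 1.5556 trades at P = 30.
PS goes from (1/2)(2.7059)(12.1765) = 16.474 to 5.4444 (computed as (30 - 23)(1.5556) - (1/2)(4.5)(1.5556)^2), a change of -11.0296.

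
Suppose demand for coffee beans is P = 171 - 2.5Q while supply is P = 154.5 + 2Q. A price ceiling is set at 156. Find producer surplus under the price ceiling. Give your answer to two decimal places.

0.56

Free-market equilibrium: 171 - 2.5Q = 154.5 + 2Q gives Q* = 3.6667, P* = 161.8333.
At P = 156, sellers supply (156 - 154.5)/2 = 0.75 while buyers want more, so the quantity traded is 0.75 at price 156.
PS is the triangle above supply below 156: (1/2)(0.75)(156 - 154.5) = 0.5625.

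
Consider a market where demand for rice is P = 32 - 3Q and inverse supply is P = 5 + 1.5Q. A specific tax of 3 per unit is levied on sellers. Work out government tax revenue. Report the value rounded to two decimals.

Pre-tax equilibrium: 32 - 3Q = 5 + 1.5Q gives Q* = 6, P* = 14.
A tax on sellers shifts supply up by 3: 32 - 3Q = 5 + 1.5Q + 3, so Q_t = 5.3333. Buyers pay P_b = 16; sellers receive P_s = P_b - 3 = 13.
Revenue is the tax times quantity traded: 3 x 5.3333 = 16.

16.00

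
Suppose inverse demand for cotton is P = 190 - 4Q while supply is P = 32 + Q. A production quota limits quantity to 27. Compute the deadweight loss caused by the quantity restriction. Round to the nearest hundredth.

Without the quota, 190 - 4Q = 32 + Q gives Q* = 31.6.
At Q = 27 the demand price is 190 - 4(27) = 82 and the supply price is 32 + (27) = 59.
DWL = (1/2)(gap between curves at 27) x (Q* - 27) = (1/2)(23)(4.6) = 52.9.

52.90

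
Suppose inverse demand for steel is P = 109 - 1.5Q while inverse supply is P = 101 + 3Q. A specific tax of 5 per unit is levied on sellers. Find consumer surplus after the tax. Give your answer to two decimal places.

0.33

Without the tax, 109 - 1.5Q = 101 + 3Q so Q* = 1.7778 and P* = 106.3333.
With the tax, sellers need 5 more per unit: 109 - 1.5Q = 101 + 3Q + 5, so Q_t = 0.6667. Buyers pay P_b = 108; sellers receive P_s = P_b - 5 = 103.
CS = (1/2)(Q_t)(109 - P_b) = (1/2)(0.6667)(1) = 0.3333.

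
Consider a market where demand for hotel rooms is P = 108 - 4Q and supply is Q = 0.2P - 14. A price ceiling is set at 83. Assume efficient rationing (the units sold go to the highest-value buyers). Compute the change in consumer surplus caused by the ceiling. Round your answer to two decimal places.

Rewriting supply in inverse form: P = 70 + 5Q.
Free-market equilibrium: 108 - 4Q = 70 + 5Q gives Q* = 4.2222, P* = 91.1111.
At the ceiling price 83, quantity supplied is (83 - 70)/5 = 2.6; supply is the short side, so Q = 2.6 trades at P = 83.
CS goes from (1/2)(4.2222)(16.8889) = 35.6543 to 51.48 (computed as (108 - 83)(2.6) - (1/2)(4)(2.6)^2), a change of 15.8257.

15.83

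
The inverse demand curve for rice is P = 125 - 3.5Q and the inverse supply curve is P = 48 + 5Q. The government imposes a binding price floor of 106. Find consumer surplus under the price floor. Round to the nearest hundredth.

51.57

Free-market equilibrium: 125 - 3.5Q = 48 + 5Q gives Q* = 9.0588, P* = 93.2941.
At P = 106, buyers demand (125 - 106)/3.5 = 5.4286 while sellers would supply more, so the quantity traded is 5.4286 at price 106.
CS is the triangle under demand above 106: (1/2)(5.4286)(125 - 106) = 51.5714.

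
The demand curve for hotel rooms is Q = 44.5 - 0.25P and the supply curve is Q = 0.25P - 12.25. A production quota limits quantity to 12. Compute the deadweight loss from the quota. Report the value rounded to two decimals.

68.06

Rewriting demand in inverse form: P = 178 - 4Q.
Rewriting supply in inverse form: P = 49 + 4Q.
Unrestricted equilibrium: Q* = (178 - 49)/(4 + 4) = 16.125.
At Q = 12 the demand price is 178 - 4(12) = 130 and the supply price is 49 + 4(12) = 97.
Deadweight loss is the triangle between the curves from 12 to 16.125: (1/2)(130 - 97)(16.125 - 12) = 68.0625.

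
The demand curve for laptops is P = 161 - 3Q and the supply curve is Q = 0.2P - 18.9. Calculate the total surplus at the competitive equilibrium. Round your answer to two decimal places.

276.39

Rewriting supply in inverse form: P = 94.5 + 5Q.
Setting demand equal to supply, 66.5 = 8Q, so Q* = 8.3125 and P* = 136.0625.
Total surplus is the full triangle between the curves from 0 to Q*: (1/2)(8.3125)(161 - 94.5) = 276.3906.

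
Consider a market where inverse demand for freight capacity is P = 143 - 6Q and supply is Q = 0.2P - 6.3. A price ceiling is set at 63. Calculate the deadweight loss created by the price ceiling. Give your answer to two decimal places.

80.95

Rewriting supply in inverse form: P = 31.5 + 5Q.
Free-market equilibrium: 143 - 6Q = 31.5 + 5Q gives Q* = 10.1364, P* = 82.1818.
At the ceiling price 63, quantity supplied is (63 - 31.5)/5 = 6.3; supply is the short side, so Q = 6.3 trades at P = 63.
The lost-trades triangle has base Q* - 6.3 = 3.8364 and height equal to the gap between the curves at Q = 6.3, which is 105.2 - 63 = 42.2. DWL = (1/2)(3.8364)(42.2) = 80.9473.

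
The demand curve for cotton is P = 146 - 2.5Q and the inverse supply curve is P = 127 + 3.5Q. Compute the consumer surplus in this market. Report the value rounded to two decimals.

Setting demand equal to supply, 19 = 6Q, so Q* = 3.1667 and P* = 138.0833.
Consumer surplus is the triangle under demand above P*: (1/2)(3.1667)(146 - 138.0833) = (1/2)(3.1667)(7.9167) = 12.5347.

12.53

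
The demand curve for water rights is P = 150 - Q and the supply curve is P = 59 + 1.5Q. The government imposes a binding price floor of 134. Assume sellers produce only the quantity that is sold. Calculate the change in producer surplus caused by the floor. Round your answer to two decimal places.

Without the control, 150 - Q = 59 + 1.5Q so Q* = 36.4 and P* = 113.6.
At the floor price 134, quantity demanded is (150 - 134)/1 = 16; demand is the short side, so Q = 16 trades at P = 134.
PS goes from (1/2)(36.4)(54.6) = 993.72 to 1008 (computed as (134 - 59)(16) - (1/2)(1.5)(16)^2), a change of 14.28.

14.28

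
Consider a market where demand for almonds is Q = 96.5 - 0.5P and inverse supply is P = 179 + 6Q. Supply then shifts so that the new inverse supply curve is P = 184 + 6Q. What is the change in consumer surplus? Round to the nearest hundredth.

Rewriting demand in inverse form: P = 193 - 2Q.
Initial equilibrium: Q_0 = 1.75, P_0 = 189.5; CS_0 = (1/2)(1.75)(3.5) = 3.0625, PS_0 = (1/2)(1.75)(10.5) = 9.1875.
New equilibrium: 193 - 2Q = 184 + 6Q gives Q_1 = 1.125, P_1 = 190.75; CS_1 = 1.2656, PS_1 = 3.7969.
Change in consumer surplus = 1.2656 - 3.0625 = -1.7969.

-1.80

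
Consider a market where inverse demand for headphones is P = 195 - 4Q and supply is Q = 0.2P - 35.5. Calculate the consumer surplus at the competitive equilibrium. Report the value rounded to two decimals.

7.56

Rewriting supply in inverse form: P = 177.5 + 5Q.
Set 195 - 4Q = 177.5 + 5Q, which gives 17.5 = 9Q, so Q* = 1.9444 and P* = 195 - 4(1.9444) = 187.2222.
CS is the area between the demand curve and P* from 0 to Q*: (1/2)(1.9444)(7.7778) = 7.5617.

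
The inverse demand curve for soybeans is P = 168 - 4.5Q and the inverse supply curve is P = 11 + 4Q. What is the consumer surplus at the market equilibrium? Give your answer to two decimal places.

767.62

Setting demand equal to supply, 157 = 8.5Q, so Q* = 18.4706 and P* = 84.8824.
CS is the area between the demand curve and P* from 0 to Q*: (1/2)(18.4706)(83.1176) = 767.6159.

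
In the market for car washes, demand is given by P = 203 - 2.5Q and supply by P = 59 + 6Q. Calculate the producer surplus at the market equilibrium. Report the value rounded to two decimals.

861.01

Set 203 - 2.5Q = 59 + 6Q, which gives 144 = 8.5Q, so Q* = 16.9412 and P* = 203 - 2.5(16.9412) = 160.6471.
Producer surplus is the triangle above supply below P*: (1/2)(16.9412)(160.6471 - 59) = (1/2)(16.9412)(101.6471) = 861.0104.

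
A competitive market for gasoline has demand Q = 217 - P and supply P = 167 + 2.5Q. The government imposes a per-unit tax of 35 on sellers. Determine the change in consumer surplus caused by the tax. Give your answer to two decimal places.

Rewriting demand in inverse form: P = 217 - Q.
Pre-tax equilibrium: 217 - Q = 167 + 2.5Q gives Q* = 14.2857, P* = 202.7143.
With the tax, sellers need 35 more per unit: 217 - Q = 167 + 2.5Q + 35, so Q_t = 4.2857. Buyers pay P_b = 212.7143; sellers receive P_s = P_b - 35 = 177.7143.
CS falls from (1/2)(14.2857)(14.2857) = 102.0408 to (1/2)(4.2857)(4.2857) = 9.1837, a change of -92.8571.

-92.86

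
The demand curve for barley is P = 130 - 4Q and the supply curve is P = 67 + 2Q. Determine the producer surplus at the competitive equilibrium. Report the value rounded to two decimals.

Equilibrium: 130 - 4Q = 67 + 2Q, so Q* = 10.5 and P* = 88.
The supply curve's price intercept is 67, so PS = (1/2)(Q*)(P* - 67) = (1/2)(10.5)(21) = 110.25.

110.25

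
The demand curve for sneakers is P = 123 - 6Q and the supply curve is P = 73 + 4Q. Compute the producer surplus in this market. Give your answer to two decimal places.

50.00

Equilibrium: 123 - 6Q = 73 + 4Q, so Q* = 5 and P* = 93.
PS is the area between P* and the supply curve from 0 to Q*: (1/2)(5)(20) = 50.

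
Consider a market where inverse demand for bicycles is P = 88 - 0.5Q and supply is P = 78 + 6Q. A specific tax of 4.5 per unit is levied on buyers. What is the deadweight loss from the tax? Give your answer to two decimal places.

1.56

Without the tax, 88 - 0.5Q = 78 + 6Q so Q* = 1.5385 and P* = 87.2308.
A tax on buyers shifts demand down by 4.5: (88 - 4.5) - 0.5Q = 78 + 6Q, so Q_t = 0.8462. Buyers pay P_b = 87.5769; sellers receive P_s = P_b - 4.5 = 83.0769.
Deadweight loss is the triangle between the curves from Q_t to Q*: (1/2)(1.5385 - 0.8462)(4.5) = 1.5577.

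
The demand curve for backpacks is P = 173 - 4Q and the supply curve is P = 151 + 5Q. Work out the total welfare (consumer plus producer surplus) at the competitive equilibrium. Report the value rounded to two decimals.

Set 173 - 4Q = 151 + 5Q, which gives 22 = 9Q, so Q* = 2.4444 and P* = 173 - 4(2.4444) = 163.2222.
Total surplus is the full triangle between the curves from 0 to Q*: (1/2)(2.4444)(173 - 151) = 26.8889.

26.89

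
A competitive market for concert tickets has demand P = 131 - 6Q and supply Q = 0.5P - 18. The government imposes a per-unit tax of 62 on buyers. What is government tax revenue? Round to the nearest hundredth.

Rewriting supply in inverse form: P = 36 + 2Q.
Pre-tax equilibrium: 131 - 6Q = 36 + 2Q gives Q* = 11.875, P* = 59.75.
With the tax, buyers' net willingness to pay falls by 62: (131 - 62) - 6Q = 36 + 2Q, so Q_t = 4.125. Buyers pay P_b = 106.25; sellers receive P_s = P_b - 62 = 44.25.
Revenue is the tax times quantity traded: 62 x 4.125 = 255.75.

255.75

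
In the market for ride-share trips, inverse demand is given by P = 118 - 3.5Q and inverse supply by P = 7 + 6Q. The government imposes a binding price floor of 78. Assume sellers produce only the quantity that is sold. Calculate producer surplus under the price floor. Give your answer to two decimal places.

Free-market equilibrium: 118 - 3.5Q = 7 + 6Q gives Q* = 11.6842, P* = 77.1053.
At the floor price 78, quantity demanded is (118 - 78)/3.5 = 11.4286; demand is the short side, so Q = 11.4286 trades at P = 78.
The supply price at Q = 11.4286 is 75.5714. PS is the trapezoid between 78 and supply over [0, 11.4286]: (1/2)[(78 - 7) + (78 - 75.5714)](11.4286) = 419.5918.

419.59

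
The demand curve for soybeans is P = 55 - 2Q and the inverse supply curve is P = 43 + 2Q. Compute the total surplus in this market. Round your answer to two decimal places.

18.00

Equilibrium: 55 - 2Q = 43 + 2Q, so Q* = 3 and P* = 49.
CS = (1/2)(3)(6) = 9 and PS = (1/2)(3)(6) = 9, so total surplus = 18.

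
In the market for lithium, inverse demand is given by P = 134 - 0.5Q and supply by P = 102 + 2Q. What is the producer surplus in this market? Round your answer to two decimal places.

Equilibrium: 134 - 0.5Q = 102 + 2Q, so Q* = 12.8 and P* = 127.6.
PS is the area between P* and the supply curve from 0 to Q*: (1/2)(12.8)(25.6) = 163.84.

163.84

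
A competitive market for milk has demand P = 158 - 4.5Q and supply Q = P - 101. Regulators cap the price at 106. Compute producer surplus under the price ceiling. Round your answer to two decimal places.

Rewriting supply in inverse form: P = 101 + Q.
Free-market equilibrium: 158 - 4.5Q = 101 + Q gives Q* = 10.3636, P* = 111.3636.
At the ceiling price 106, quantity supplied is (106 - 101)/1 = 5; supply is the short side, so Q = 5 trades at P = 106.
PS is the triangle above supply below 106: (1/2)(5)(106 - 101) = 12.5.

12.50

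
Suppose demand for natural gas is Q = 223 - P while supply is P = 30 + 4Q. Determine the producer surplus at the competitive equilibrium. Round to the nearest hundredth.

Rewriting demand in inverse form: P = 223 - Q.
Set 223 - Q = 30 + 4Q, which gives 193 = 5Q, so Q* = 38.6 and P* = 223 - (38.6) = 184.4.
PS is the area between P* and the supply curve from 0 to Q*: (1/2)(38.6)(154.4) = 2979.92.

2979.92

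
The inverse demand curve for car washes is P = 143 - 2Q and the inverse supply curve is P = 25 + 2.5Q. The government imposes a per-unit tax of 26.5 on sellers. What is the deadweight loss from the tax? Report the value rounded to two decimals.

78.03

Pre-tax equilibrium: 143 - 2Q = 25 + 2.5Q gives Q* = 26.2222, P* = 90.5556.
A tax on sellers shifts supply up by 26.5: 143 - 2Q = 25 + 2.5Q + 26.5, so Q_t = 20.3333. Buyers pay P_b = 102.3333; sellers receive P_s = P_b - 26.5 = 75.8333.
The welfare triangle lost has base Q* - Q_t = 5.8889 and height t = 26.5, so DWL = (1/2)(5.8889)(26.5) = 78.0278.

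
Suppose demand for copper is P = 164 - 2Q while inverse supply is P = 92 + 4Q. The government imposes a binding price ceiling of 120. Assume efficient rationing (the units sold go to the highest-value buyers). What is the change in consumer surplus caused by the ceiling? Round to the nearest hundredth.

115.00

Free-market equilibrium: 164 - 2Q = 92 + 4Q gives Q* = 12, P* = 140.
At the ceiling price 120, quantity supplied is (120 - 92)/4 = 7; supply is the short side, so Q = 7 trades at P = 120.
CS goes from (1/2)(12)(24) = 144 to 259 (computed as (164 - 120)(7) - (1/2)(2)(7)^2), a change of 115.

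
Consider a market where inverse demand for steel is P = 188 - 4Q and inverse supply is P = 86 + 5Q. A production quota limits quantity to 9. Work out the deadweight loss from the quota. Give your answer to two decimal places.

24.50

Without the quota, 188 - 4Q = 86 + 5Q gives Q* = 11.3333.
At Q = 9 the demand price is 188 - 4(9) = 152 and the supply price is 86 + 5(9) = 131.
Deadweight loss is the triangle between the curves from 9 to 11.3333: (1/2)(152 - 131)(11.3333 - 9) = 24.5.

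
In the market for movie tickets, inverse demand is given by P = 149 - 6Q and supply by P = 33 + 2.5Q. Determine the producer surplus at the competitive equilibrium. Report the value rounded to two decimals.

232.80

Set 149 - 6Q = 33 + 2.5Q, which gives 116 = 8.5Q, so Q* = 13.6471 and P* = 149 - 6(13.6471) = 67.1176.
Producer surplus is the triangle above supply below P*: (1/2)(13.6471)(67.1176 - 33) = (1/2)(13.6471)(34.1176) = 232.8028.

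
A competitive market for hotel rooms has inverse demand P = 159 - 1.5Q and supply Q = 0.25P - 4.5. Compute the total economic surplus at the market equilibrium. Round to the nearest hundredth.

Rewriting supply in inverse form: P = 18 + 4Q.
Setting demand equal to supply, 141 = 5.5Q, so Q* = 25.6364 and P* = 120.5455.
CS = (1/2)(25.6364)(38.4545) = 492.9174 and PS = (1/2)(25.6364)(102.5455) = 1314.4463, so total surplus = 1807.3636.

1807.36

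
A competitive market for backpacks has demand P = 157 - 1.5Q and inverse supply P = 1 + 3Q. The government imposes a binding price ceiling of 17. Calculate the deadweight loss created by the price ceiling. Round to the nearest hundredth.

1936.00

Free-market equilibrium: 157 - 1.5Q = 1 + 3Q gives Q* = 34.6667, P* = 105.
At the ceiling price 17, quantity supplied is (17 - 1)/3 = 5.3333; supply is the short side, so Q = 5.3333 trades at P = 17.
At Q = 5.3333 the demand price is 149 and the supply price is 17. Deadweight loss is the triangle between the curves from 5.3333 to 34.6667: (1/2)(149 - 17)(34.6667 - 5.3333) = 1936.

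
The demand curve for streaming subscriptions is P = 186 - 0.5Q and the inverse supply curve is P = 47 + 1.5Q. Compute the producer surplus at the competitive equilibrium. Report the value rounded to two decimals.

3622.69

Setting demand equal to supply, 139 = 2Q, so Q* = 69.5 and P* = 151.25.
PS is the area between P* and the supply curve from 0 to Q*: (1/2)(69.5)(104.25) = 3622.6875.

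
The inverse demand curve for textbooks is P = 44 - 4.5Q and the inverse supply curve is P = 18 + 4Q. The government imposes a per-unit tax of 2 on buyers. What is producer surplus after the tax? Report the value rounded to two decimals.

15.94

Pre-tax equilibrium: 44 - 4.5Q = 18 + 4Q gives Q* = 3.0588, P* = 30.2353.
With the tax, buyers' net willingness to pay falls by 2: (44 - 2) - 4.5Q = 18 + 4Q, so Q_t = 2.8235. Buyers pay P_b = 31.2941; sellers receive P_s = P_b - 2 = 29.2941.
Producer surplus is the triangle above supply below P_s: (1/2)(2.8235)(29.2941 - 18) = 15.9446.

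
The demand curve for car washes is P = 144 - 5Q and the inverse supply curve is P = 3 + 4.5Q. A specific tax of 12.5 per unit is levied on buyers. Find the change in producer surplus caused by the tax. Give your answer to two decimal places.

-83.99

Pre-tax equilibrium: 144 - 5Q = 3 + 4.5Q gives Q* = 14.8421, P* = 69.7895.
A tax on buyers shifts demand down by 12.5: (144 - 12.5) - 5Q = 3 + 4.5Q, so Q_t = 13.5263. Buyers pay P_b = 76.3684; sellers receive P_s = P_b - 12.5 = 63.8684.
Producers lose the trapezoid between P_s and P* out to Q_t plus the triangle from Q_t to Q*: change in PS = 411.6627 - 495.6482 = -83.9855.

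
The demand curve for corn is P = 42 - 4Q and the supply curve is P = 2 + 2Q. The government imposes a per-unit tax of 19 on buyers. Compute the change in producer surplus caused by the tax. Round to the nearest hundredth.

-32.19

Without the tax, 42 - 4Q = 2 + 2Q so Q* = 6.6667 and P* = 15.3333.
A tax on buyers shifts demand down by 19: (42 - 19) - 4Q = 2 + 2Q, so Q_t = 3.5. Buyers pay P_b = 28; sellers receive P_s = P_b - 19 = 9.
PS falls from (1/2)(6.6667)(13.3333) = 44.4444 to (1/2)(3.5)(7) = 12.25, a change of -32.1944.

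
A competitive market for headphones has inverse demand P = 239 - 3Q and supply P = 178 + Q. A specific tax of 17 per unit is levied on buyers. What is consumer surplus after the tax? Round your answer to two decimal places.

181.50

Pre-tax equilibrium: 239 - 3Q = 178 + Q gives Q* = 15.25, P* = 193.25.
With the tax, buyers' net willingness to pay falls by 17: (239 - 17) - 3Q = 178 + Q, so Q_t = 11. Buyers pay P_b = 206; sellers receive P_s = P_b - 17 = 189.
Consumer surplus is the triangle under demand above P_b: (1/2)(11)(239 - 206) = 181.5.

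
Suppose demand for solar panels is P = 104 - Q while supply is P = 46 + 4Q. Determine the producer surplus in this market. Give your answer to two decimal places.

269.12

Setting demand equal to supply, 58 = 5Q, so Q* = 11.6 and P* = 92.4.
PS is the area between P* and the supply curve from 0 to Q*: (1/2)(11.6)(46.4) = 269.12.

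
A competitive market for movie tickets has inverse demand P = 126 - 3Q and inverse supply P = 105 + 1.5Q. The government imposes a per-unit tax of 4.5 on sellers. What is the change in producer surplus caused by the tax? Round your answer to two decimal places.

-6.25

Without the tax, 126 - 3Q = 105 + 1.5Q so Q* = 4.6667 and P* = 112.
A tax on sellers shifts supply up by 4.5: 126 - 3Q = 105 + 1.5Q + 4.5, so Q_t = 3.6667. Buyers pay P_b = 115; sellers receive P_s = P_b - 4.5 = 110.5.
Producers lose the trapezoid between P_s and P* out to Q_t plus the triangle from Q_t to Q*: change in PS = 10.0833 - 16.3333 = -6.25.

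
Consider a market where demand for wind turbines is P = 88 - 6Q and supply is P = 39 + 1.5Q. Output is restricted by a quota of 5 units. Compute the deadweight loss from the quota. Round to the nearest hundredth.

Unrestricted equilibrium: Q* = (88 - 39)/(6 + 1.5) = 6.5333.
At Q = 5 the demand price is 88 - 6(5) = 58 and the supply price is 39 + 1.5(5) = 46.5.
DWL = (1/2)(gap between curves at 5) x (Q* - 5) = (1/2)(11.5)(1.5333) = 8.8167.

8.82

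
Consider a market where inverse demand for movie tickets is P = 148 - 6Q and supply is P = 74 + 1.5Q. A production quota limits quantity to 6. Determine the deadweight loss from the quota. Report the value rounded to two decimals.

56.07

Unrestricted equilibrium: Q* = (148 - 74)/(6 + 1.5) = 9.8667.
At Q = 6 the demand price is 148 - 6(6) = 112 and the supply price is 74 + 1.5(6) = 83.
Deadweight loss is the triangle between the curves from 6 to 9.8667: (1/2)(112 - 83)(9.8667 - 6) = 56.0667.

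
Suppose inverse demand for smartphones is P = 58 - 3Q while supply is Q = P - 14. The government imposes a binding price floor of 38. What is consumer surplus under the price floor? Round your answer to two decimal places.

66.67

Rewriting supply in inverse form: P = 14 + Q.
Without the control, 58 - 3Q = 14 + Q so Q* = 11 and P* = 25.
At P = 38, buyers demand (58 - 38)/3 = 6.6667 while sellers would supply more, so the quantity traded is 6.6667 at price 38.
CS is the triangle under demand above 38: (1/2)(6.6667)(58 - 38) = 66.6667.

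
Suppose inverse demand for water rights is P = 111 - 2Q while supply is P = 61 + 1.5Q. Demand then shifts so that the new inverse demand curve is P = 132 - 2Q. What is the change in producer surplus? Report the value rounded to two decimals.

Initial equilibrium: Q_0 = 14.2857, P_0 = 82.4286; CS_0 = (1/2)(14.2857)(28.5714) = 204.0816, PS_0 = (1/2)(14.2857)(21.4286) = 153.0612.
New equilibrium: 132 - 2Q = 61 + 1.5Q gives Q_1 = 20.2857, P_1 = 91.4286; CS_1 = 411.5102, PS_1 = 308.6327.
Change in producer surplus = 308.6327 - 153.0612 = 155.5714.

155.57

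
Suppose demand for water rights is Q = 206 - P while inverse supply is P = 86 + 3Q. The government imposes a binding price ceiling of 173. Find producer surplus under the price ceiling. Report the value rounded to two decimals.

Rewriting demand in inverse form: P = 206 - Q.
Free-market equilibrium: 206 - Q = 86 + 3Q gives Q* = 30, P* = 176.
At the ceiling price 173, quantity supplied is (173 - 86)/3 = 29; supply is the short side, so Q = 29 trades at P = 173.
PS is the triangle above supply below 173: (1/2)(29)(173 - 86) = 1261.5.

1261.50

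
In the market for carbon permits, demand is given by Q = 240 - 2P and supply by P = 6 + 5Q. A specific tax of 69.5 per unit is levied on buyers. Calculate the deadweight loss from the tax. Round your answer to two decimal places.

439.11

Rewriting demand in inverse form: P = 120 - 0.5Q.
Without the tax, 120 - 0.5Q = 6 + 5Q so Q* = 20.7273 and P* = 109.6364.
With the tax, buyers' net willingness to pay falls by 69.5: (120 - 69.5) - 0.5Q = 6 + 5Q, so Q_t = 8.0909. Buyers pay P_b = 115.9545; sellers receive P_s = P_b - 69.5 = 46.4545.
Deadweight loss is the triangle between the curves from Q_t to Q*: (1/2)(20.7273 - 8.0909)(69.5) = 439.1136.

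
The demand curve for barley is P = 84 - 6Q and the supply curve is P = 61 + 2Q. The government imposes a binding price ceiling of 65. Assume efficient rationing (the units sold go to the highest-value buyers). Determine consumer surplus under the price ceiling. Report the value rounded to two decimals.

26.00

Free-market equilibrium: 84 - 6Q = 61 + 2Q gives Q* = 2.875, P* = 66.75.
At the ceiling price 65, quantity supplied is (65 - 61)/2 = 2; supply is the short side, so Q = 2 trades at P = 65.
The demand price at Q = 2 is 72. CS is the trapezoid between demand and 65 over [0, 2]: (1/2)[(84 - 65) + (72 - 65)](2) = 26.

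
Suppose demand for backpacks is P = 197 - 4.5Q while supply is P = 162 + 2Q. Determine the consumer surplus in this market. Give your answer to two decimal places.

Setting demand equal to supply, 35 = 6.5Q, so Q* = 5.3846 and P* = 172.7692.
CS is the area between the demand curve and P* from 0 to Q*: (1/2)(5.3846)(24.2308) = 65.2367.

65.24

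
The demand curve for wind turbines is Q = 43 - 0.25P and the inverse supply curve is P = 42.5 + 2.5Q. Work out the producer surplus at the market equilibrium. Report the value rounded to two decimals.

Rewriting demand in inverse form: P = 172 - 4Q.
Setting demand equal to supply, 129.5 = 6.5Q, so Q* = 19.9231 and P* = 92.3077.
Producer surplus is the triangle above supply below P*: (1/2)(19.9231)(92.3077 - 42.5) = (1/2)(19.9231)(49.8077) = 496.1612.

496.16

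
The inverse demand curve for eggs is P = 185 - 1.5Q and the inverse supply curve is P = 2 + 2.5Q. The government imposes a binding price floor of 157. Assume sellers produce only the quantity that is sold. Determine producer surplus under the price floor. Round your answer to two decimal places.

Free-market equilibrium: 185 - 1.5Q = 2 + 2.5Q gives Q* = 45.75, P* = 116.375.
At the floor price 157, quantity demanded is (185 - 157)/1.5 = 18.6667; demand is the short side, so Q = 18.6667 trades at P = 157.
The supply price at Q = 18.6667 is 48.6667. PS is the trapezoid between 157 and supply over [0, 18.6667]: (1/2)[(157 - 2) + (157 - 48.6667)](18.6667) = 2457.7778.

2457.78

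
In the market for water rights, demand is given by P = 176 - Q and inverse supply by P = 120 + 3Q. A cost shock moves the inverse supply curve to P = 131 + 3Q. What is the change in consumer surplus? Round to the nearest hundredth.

-34.72

Initial equilibrium: Q_0 = 14, P_0 = 162; CS_0 = (1/2)(14)(14) = 98, PS_0 = (1/2)(14)(42) = 294.
New equilibrium: 176 - Q = 131 + 3Q gives Q_1 = 11.25, P_1 = 164.75; CS_1 = 63.2812, PS_1 = 189.8438.
Change in consumer surplus = 63.2812 - 98 = -34.7188.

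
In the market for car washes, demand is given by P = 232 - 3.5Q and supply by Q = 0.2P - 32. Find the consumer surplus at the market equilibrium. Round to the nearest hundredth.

125.56

Rewriting supply in inverse form: P = 160 + 5Q.
Setting demand equal to supply, 72 = 8.5Q, so Q* = 8.4706 and P* = 202.3529.
Consumer surplus is the triangle under demand above P*: (1/2)(8.4706)(232 - 202.3529) = (1/2)(8.4706)(29.6471) = 125.564.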